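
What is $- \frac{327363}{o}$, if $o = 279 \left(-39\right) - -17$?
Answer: $\frac{327363}{10864} \approx 30.133$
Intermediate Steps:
$o = -10864$ ($o = -10881 + 17 = -10864$)
$- \frac{327363}{o} = - \frac{327363}{-10864} = \left(-327363\right) \left(- \frac{1}{10864}\right) = \frac{327363}{10864}$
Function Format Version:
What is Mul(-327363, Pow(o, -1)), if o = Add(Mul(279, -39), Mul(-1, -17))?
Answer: Rational(327363, 10864) ≈ 30.133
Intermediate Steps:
o = -10864 (o = Add(-10881, 17) = -10864)
Mul(-327363, Pow(o, -1)) = Mul(-327363, Pow(-10864, -1)) = Mul(-327363, Rational(-1, 10864)) = Rational(327363, 10864)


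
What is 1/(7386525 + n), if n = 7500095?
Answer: 1/14886620 ≈ 6.7174e-8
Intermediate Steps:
1/(7386525 + n) = 1/(7386525 + 7500095) = 1/14886620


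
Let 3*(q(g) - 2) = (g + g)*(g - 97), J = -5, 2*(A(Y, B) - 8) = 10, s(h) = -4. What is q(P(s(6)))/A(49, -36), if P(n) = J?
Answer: 342/13 ≈ 26.308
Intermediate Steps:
A(Y, B) = 13 (A(Y, B) = 8 + (½)*10 = 8 + 5 = 13)
P(n) = -5
q(g) = 2 + 2*g*(-97 + g)/3 (q(g) = 2 + ((g + g)*(g - 97))/3 = 2 + ((2*g)*(-97 + g))/3 = 2 + (2*g*(-97 + g))/3 = 2 + 2*g*(-97 + g)/3)
q(P(s(6)))/A(49, -36) = (2 - 194/3*(-5) + (⅔)*(-5)²)/13 = (2 + 970/3 + (⅔)*25)*(1/13) = (2 + 970/3 + 50/3)*(1/13) = 342*(1/13) = 342/13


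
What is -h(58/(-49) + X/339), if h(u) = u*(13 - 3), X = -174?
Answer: 93960/5537 ≈ 16.969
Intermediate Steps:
h(u) = 10*u (h(u) = u*10 = 10*u)
-h(58/(-49) + X/339) = -10*(58/(-49) - 174/339) = -10*(58*(-1/49) - 174*1/339) = -10*(-58/49 - 58/113) = -10*(-9396)/5537 = -1*(-93960/5537) = 93960/5537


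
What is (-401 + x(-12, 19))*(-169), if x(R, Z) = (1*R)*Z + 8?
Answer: 104949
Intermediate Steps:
x(R, Z) = 8 + R*Z (x(R, Z) = R*Z + 8 = 8 + R*Z)
(-401 + x(-12, 19))*(-169) = (-401 + (8 - 12*19))*(-169) = (-401 + (8 - 228))*(-169) = (-401 - 220)*(-169) = -621*(-169) = 104949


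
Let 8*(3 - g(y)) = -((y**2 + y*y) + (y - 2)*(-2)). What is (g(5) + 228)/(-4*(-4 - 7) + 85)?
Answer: 11/6 ≈ 1.8333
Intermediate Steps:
g(y) = 7/2 - y/4 + y**2/4 (g(y) = 3 - (-1)*((y**2 + y*y) + (y - 2)*(-2))/8 = 3 - (-1)*((y**2 + y**2) + (-2 + y)*(-2))/8 = 3 - (-1)*(2*y**2 + (4 - 2*y))/8 = 3 - (-1)*(4 - 2*y + 2*y**2)/8 = 3 - (-4 - 2*y**2 + 2*y)/8 = 3 + (1/2 - y/4 + y**2/4) = 7/2 - y/4 + y**2/4)
(g(5) + 228)/(-4*(-4 - 7) + 85) = ((7/2 - 1/4*5 + (1/4)*5**2) + 228)/(-4*(-4 - 7) + 85) = ((7/2 - 5/4 + (1/4)*25) + 228)/(-4*(-11) + 85) = ((7/2 - 5/4 + 25/4) + 228)/(44 + 85) = (17/2 + 228)/129 = (473/2)*(1/129) = 11/6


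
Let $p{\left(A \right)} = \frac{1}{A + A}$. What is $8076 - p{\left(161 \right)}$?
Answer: $\frac{2600471}{322} \approx 8076.0$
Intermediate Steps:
$p{\left(A \right)} = \frac{1}{2 A}$
$8076 - p{\left(161 \right)} = 8076 - \frac{1}{2 \cdot 161} = 8076 - \frac{1}{2} \cdot \frac{1}{161} = 8076 - \frac{1}{322} = \frac{2600471}{322}$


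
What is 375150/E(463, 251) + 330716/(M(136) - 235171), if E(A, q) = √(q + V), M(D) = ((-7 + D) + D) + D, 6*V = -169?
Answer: -165358/117385 + 375150*√8022/1337 ≈ 25130.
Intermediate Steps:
V = -169/6 (V = (⅙)*(-169) = -169/6 ≈ -28.167)
M(D) = -7 + 3*D (M(D) = (-7 + 2*D) + D = -7 + 3*D)
E(A, q) = √(-169/6 + q) (E(A, q) = √(q - 169/6) = √(-169/6 + q))
375150/E(463, 251) + 330716/(M(136) - 235171) = 375150/((√(-1014 + 36*251)/6)) + 330716/((-7 + 3*136) - 235171) = 375150/((√(-1014 + 9036)/6)) + 330716/((-7 + 408) - 235171) = 375150/((√8022/6)) + 330716/(401 - 235171) = 375150*(√8022/1337) + 330716/(-234770) = 375150*√8022/1337 + 330716*(-1/234770) = 375150*√8022/1337 - 165358/117385 = -165358/117385 + 375150*√8022/1337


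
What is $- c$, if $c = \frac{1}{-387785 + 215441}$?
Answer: $\frac{1}{172344} \approx 5.8024 \cdot 10^{-6}$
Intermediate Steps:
$c = - \frac{1}{172344}$ ($c = \frac{1}{-172344} = - \frac{1}{172344} \approx -5.8024 \cdot 10^{-6}$)
$- c = \left(-1\right) \left(- \frac{1}{172344}\right) = \frac{1}{172344}$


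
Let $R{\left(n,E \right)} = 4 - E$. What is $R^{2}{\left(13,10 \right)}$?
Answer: $36$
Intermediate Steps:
$R^{2}{\left(13,10 \right)} = \left(4 - 10\right)^{2} = \left(-6\right)^{2} = 36$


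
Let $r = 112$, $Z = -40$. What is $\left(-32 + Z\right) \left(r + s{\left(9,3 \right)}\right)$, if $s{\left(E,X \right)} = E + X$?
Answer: $-8928$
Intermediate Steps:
$\left(-32 + Z\right) \left(r + s{\left(9,3 \right)}\right) = \left(-32 - 40\right) \left(112 + \left(9 + 3\right)\right) = - 72 \left(112 + 12\right) = \left(-72\right) 124 = -8928$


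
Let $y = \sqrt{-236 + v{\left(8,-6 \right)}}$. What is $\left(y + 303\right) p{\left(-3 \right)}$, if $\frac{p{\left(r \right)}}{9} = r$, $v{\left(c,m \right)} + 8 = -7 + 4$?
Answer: $-8181 - 27 i \sqrt{247} \approx -8181.0 - 424.34 i$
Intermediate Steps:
$v{\left(c,m \right)} = -11$ ($v{\left(c,m \right)} = -8 + \left(-7 + 4\right) = -8 - 3 = -11$)
$p{\left(r \right)} = 9 r$
$y = i \sqrt{247}$ ($y = \sqrt{-236 - 11} = \sqrt{-247} = i \sqrt{247} \approx 15.716 i$)
$\left(y + 303\right) p{\left(-3 \right)} = \left(i \sqrt{247} + 303\right) 9 \left(-3\right) = \left(303 + i \sqrt{247}\right) \left(-27\right) = -8181 - 27 i \sqrt{247}$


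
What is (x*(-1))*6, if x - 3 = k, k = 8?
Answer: -66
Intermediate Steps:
x = 11 (x = 3 + 8 = 11)
(x*(-1))*6 = (11*(-1))*6 = -11*6 = -66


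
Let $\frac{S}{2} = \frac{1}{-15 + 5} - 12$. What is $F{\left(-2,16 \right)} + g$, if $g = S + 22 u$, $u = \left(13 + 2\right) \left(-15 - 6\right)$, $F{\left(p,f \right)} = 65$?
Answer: $- \frac{34446}{5} \approx -6889.2$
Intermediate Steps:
$u = -315$ ($u = 15 \left(-21\right) = -315$)
$S = - \frac{121}{5}$ ($S = 2 \left(\frac{1}{-15 + 5} - 12\right) = 2 \left(\frac{1}{-10} - 12\right) = 2 \left(- \frac{1}{10} - 12\right) = 2 \left(- \frac{121}{10}\right) = - \frac{121}{5} \approx -24.2$)
$g = - \frac{34771}{5}$ ($g = - \frac{121}{5} + 22 \left(-315\right) = - \frac{121}{5} - 6930 = - \frac{34771}{5} \approx -6954.2$)
$F{\left(-2,16 \right)} + g = 65 - \frac{34771}{5} = - \frac{34446}{5}$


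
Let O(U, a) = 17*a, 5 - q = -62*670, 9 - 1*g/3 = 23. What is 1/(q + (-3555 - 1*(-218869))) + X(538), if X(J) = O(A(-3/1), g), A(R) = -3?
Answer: -183397325/256859 ≈ -714.00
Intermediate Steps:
g = -42 (g = 27 - 3*23 = 27 - 69 = -42)
q = 41545 (q = 5 - (-62)*670 = 5 - 1*(-41540) = 5 + 41540 = 41545)
X(J) = -714 (X(J) = 17*(-42) = -714)
1/(q + (-3555 - 1*(-218869))) + X(538) = 1/(41545 + (-3555 - 1*(-218869))) - 714 = 1/(41545 + (-3555 + 218869)) - 714 = 1/(41545 + 215314) - 714 = 1/256859 - 714 = -183397325/256859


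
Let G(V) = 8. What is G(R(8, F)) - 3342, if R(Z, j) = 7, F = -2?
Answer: -3334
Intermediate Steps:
G(R(8, F)) - 3342 = 8 - 3342 = -3334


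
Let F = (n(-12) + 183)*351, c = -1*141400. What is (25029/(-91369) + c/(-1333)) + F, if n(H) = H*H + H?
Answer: 13479136788448/121794877 ≈ 1.1067e+5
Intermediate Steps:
c = -141400
n(H) = H + H² (n(H) = H² + H = H + H²)
F = 110565 (F = (-12*(1 - 12) + 183)*351 = (-12*(-11) + 183)*351 = (132 + 183)*351 = 315*351 = 110565)
(25029/(-91369) + c/(-1333)) + F = (25029/(-91369) - 141400/(-1333)) + 110565 = (25029*(-1/91369) - 141400*(-1/1333)) + 110565 = (-25029/91369 + 141400/1333) + 110565 = 12886212943/121794877 + 110565 = 13479136788448/121794877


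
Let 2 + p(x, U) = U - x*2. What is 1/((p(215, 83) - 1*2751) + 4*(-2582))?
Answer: -1/13428 ≈ -7.4471e-5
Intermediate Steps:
p(x, U) = -2 + U - 2*x (p(x, U) = -2 + (U - x*2) = -2 + (U - 2*x) = -2 + U - 2*x)
1/((p(215, 83) - 1*2751) + 4*(-2582)) = 1/(((-2 + 83 - 2*215) - 1*2751) + 4*(-2582)) = 1/(((-2 + 83 - 430) - 2751) - 10328) = 1/((-349 - 2751) - 10328) = 1/(-3100 - 10328) = 1/(-13428) = -1/13428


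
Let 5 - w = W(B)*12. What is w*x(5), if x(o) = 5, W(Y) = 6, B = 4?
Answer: -335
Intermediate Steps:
w = -67 (w = 5 - 6*12 = 5 - 1*72 = 5 - 72 = -67)
w*x(5) = -67*5 = -335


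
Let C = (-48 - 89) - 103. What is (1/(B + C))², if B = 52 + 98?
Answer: 1/8100 ≈ 0.00012346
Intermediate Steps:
B = 150
C = -240 (C = -137 - 103 = -240)
(1/(B + C))² = (1/(150 - 240))² = (1/(-90))² = (-1/90)² = 1/8100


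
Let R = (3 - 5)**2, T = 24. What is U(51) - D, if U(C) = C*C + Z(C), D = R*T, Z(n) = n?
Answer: 2556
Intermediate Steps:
R = 4 (R = (-2)**2 = 4)
D = 96 (D = 4*24 = 96)
U(C) = C + C**2 (U(C) = C*C + C = C**2 + C = C + C**2)
U(51) - D = 51*(1 + 51) - 1*96 = 51*52 - 96 = 2652 - 96 = 2556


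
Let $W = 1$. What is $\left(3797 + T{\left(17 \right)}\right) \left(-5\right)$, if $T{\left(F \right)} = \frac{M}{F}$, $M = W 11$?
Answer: $- \frac{322800}{17} \approx -18988.0$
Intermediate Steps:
$M = 11$ ($M = 1 \cdot 11 = 11$)
$T{\left(F \right)} = \frac{11}{F}$
$\left(3797 + T{\left(17 \right)}\right) \left(-5\right) = \left(3797 + \frac{11}{17}\right) \left(-5\right) = \frac{64560}{17} \left(-5\right) = - \frac{322800}{17}$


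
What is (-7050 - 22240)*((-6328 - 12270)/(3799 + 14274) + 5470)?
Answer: -2895044454480/18073 ≈ -1.6019e+8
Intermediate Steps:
(-7050 - 22240)*((-6328 - 12270)/(3799 + 14274) + 5470) = -29290*(-18598/18073 + 5470) = -29290*98840712/18073 = -2895044454480/18073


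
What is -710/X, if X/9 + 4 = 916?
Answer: -355/4104 ≈ -0.086501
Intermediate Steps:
X = 8208 (X = -36 + 9*916 = -36 + 8244 = 8208)
-710/X = -710/8208 = -710*1/8208 = -355/4104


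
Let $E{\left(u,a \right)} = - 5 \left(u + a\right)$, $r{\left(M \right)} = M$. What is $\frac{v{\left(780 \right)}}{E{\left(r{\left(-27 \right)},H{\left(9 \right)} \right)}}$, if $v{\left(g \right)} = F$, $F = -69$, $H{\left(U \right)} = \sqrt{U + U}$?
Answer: $- \frac{207}{395} - \frac{23 \sqrt{2}}{395} \approx -0.6064$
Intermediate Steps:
$H{\left(U \right)} = \sqrt{2} \sqrt{U}$ ($H{\left(U \right)} = \sqrt{2 U} = \sqrt{2} \sqrt{U}$)
$E{\left(u,a \right)} = - 5 a - 5 u$ ($E{\left(u,a \right)} = - 5 \left(a + u\right) = - 5 a - 5 u$)
$v{\left(g \right)} = -69$
$\frac{v{\left(780 \right)}}{E{\left(r{\left(-27 \right)},H{\left(9 \right)} \right)}} = - \frac{69}{- 5 \sqrt{2} \sqrt{9} - -135} = - \frac{69}{- 5 \sqrt{2} \cdot 3 + 135} = - \frac{69}{- 5 \cdot 3 \sqrt{2} + 135} = - \frac{69}{- 15 \sqrt{2} + 135} = - \frac{69}{135 - 15 \sqrt{2}}$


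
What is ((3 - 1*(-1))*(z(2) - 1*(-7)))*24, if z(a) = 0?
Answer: 672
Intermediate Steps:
((3 - 1*(-1))*(z(2) - 1*(-7)))*24 = ((3 - 1*(-1))*(0 - 1*(-7)))*24 = ((3 + 1)*(0 + 7))*24 = (4*7)*24 = 28*24 = 672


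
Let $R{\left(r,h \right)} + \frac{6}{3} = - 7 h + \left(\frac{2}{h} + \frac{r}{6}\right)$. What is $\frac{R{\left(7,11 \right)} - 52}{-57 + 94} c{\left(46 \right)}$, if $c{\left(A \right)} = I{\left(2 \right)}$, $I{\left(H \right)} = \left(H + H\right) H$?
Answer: $- \frac{34228}{1221} \approx -28.033$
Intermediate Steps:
$I{\left(H \right)} = 2 H^{2}$ ($I{\left(H \right)} = 2 H H = 2 H^{2}$)
$c{\left(A \right)} = 8$ ($c{\left(A \right)} = 2 \cdot 2^{2} = 2 \cdot 4 = 8$)
$R{\left(r,h \right)} = -2 - 7 h + \frac{2}{h} + \frac{r}{6}$ ($R{\left(r,h \right)} = -2 - \left(- \frac{2}{h} + 7 h - \frac{r}{6}\right) = -2 + \left(- 7 h + \frac{2}{h} + \frac{r}{6}\right) = -2 - 7 h + \frac{2}{h} + \frac{r}{6}$)
$\frac{R{\left(7,11 \right)} - 52}{-57 + 94} c{\left(46 \right)} = \frac{\left(-2 - 77 + \frac{2}{11} + \frac{1}{6} \cdot 7\right) - 52}{-57 + 94} \cdot 8 = \frac{\left(-2 - 77 + 2 \cdot \frac{1}{11} + \frac{7}{6}\right) - 52}{37} \cdot 8 = \left(\left(-2 - 77 + \frac{2}{11} + \frac{7}{6}\right) - 52\right) \frac{1}{37} \cdot 8 = \left(- \frac{5125}{66} - 52\right) \frac{1}{37} \cdot 8 = \left(- \frac{8557}{66}\right) \frac{1}{37} \cdot 8 = \left(- \frac{8557}{2442}\right) 8 = - \frac{34228}{1221}$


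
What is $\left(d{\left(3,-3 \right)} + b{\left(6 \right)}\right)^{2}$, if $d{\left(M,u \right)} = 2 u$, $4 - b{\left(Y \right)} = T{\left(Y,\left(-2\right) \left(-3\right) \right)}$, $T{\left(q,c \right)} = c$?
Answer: $64$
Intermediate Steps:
$b{\left(Y \right)} = -2$ ($b{\left(Y \right)} = 4 - \left(-2\right) \left(-3\right) = 4 - 6 = -2$)
$\left(d{\left(3,-3 \right)} + b{\left(6 \right)}\right)^{2} = \left(2 \left(-3\right) - 2\right)^{2} = \left(-6 - 2\right)^{2} = \left(-8\right)^{2} = 64$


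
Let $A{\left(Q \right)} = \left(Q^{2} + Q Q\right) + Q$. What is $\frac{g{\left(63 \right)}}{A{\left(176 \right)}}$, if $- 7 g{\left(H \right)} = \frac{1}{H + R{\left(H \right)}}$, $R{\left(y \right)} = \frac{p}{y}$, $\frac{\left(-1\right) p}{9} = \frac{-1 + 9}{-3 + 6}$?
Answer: $- \frac{3}{81698320} \approx -3.672 \cdot 10^{-8}$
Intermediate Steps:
$p = -24$ ($p = - 9 \frac{-1 + 9}{-3 + 6} = - 9 \cdot \frac{8}{3} = - 9 \cdot 8 \cdot \frac{1}{3} = \left(-9\right) \frac{8}{3} = -24$)
$A{\left(Q \right)} = Q + 2 Q^{2}$ ($A{\left(Q \right)} = \left(Q^{2} + Q^{2}\right) + Q = 2 Q^{2} + Q = Q + 2 Q^{2}$)
$R{\left(y \right)} = - \frac{24}{y}$
$g{\left(H \right)} = - \frac{1}{7 \left(H - \frac{24}{H}\right)}$
$\frac{g{\left(63 \right)}}{A{\left(176 \right)}} = \frac{\left(-1\right) 63 \frac{1}{-168 + 7 \cdot 63^{2}}}{176 \left(1 + 2 \cdot 176\right)} = \frac{\left(-1\right) 63 \frac{1}{-168 + 7 \cdot 3969}}{176 \left(1 + 352\right)} = \frac{\left(-1\right) 63 \frac{1}{-168 + 27783}}{176 \cdot 353} = \frac{\left(-1\right) 63 \cdot \frac{1}{27615}}{62128} = \left(-1\right) 63 \cdot \frac{1}{27615} \cdot \frac{1}{62128} = \left(- \frac{3}{1315}\right) \frac{1}{62128} = - \frac{3}{81698320}$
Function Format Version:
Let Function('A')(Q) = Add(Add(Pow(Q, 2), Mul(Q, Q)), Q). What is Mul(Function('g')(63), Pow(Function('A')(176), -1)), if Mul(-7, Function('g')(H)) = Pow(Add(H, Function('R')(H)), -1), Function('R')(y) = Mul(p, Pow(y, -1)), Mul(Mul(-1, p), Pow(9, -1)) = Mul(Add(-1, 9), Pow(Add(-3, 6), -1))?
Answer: Rational(-3, 81698320) ≈ -3.6720e-8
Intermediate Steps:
p = -24 (p = Mul(-9, Mul(Add(-1, 9), Pow(Add(-3, 6), -1))) = Mul(-9, Mul(8, Pow(3, -1))) = Mul(-9, Mul(8, Rational(1, 3))) = Mul(-9, Rational(8, 3)) = -24)
Function('A')(Q) = Add(Q, Mul(2, Pow(Q, 2))) (Function('A')(Q) = Add(Add(Pow(Q, 2), Pow(Q, 2)), Q) = Add(Mul(2, Pow(Q, 2)), Q) = Add(Q, Mul(2, Pow(Q, 2))))
Function('R')(y) = Mul(-24, Pow(y, -1))
Function('g')(H) = Mul(Rational(-1, 7), Pow(Add(H, Mul(-24, Pow(H, -1))), -1))
Mul(Function('g')(63), Pow(Function('A')(176), -1)) = Mul(Mul(-1, 63, Pow(Add(-168, Mul(7, Pow(63, 2))), -1)), Pow(Mul(176, Add(1, Mul(2, 176))), -1)) = Mul(Mul(-1, 63, Pow(Add(-168, Mul(7, 3969)), -1)), Pow(Mul(176, Add(1, 352)), -1)) = Mul(Mul(-1, 63, Pow(Add(-168, 27783), -1)), Pow(Mul(176, 353), -1)) = Mul(Mul(-1, 63, Pow(27615, -1)), Pow(62128, -1)) = Mul(Mul(-1, 63, Rational(1, 27615)), Rational(1, 62128)) = Mul(Rational(-3, 1315), Rational(1, 62128)) = Rational(-3, 81698320)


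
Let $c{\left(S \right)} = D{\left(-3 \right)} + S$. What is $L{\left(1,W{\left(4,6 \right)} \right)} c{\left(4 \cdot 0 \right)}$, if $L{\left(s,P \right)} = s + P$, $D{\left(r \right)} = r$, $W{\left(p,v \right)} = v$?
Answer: $-21$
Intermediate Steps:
$L{\left(s,P \right)} = P + s$
$c{\left(S \right)} = -3 + S$
$L{\left(1,W{\left(4,6 \right)} \right)} c{\left(4 \cdot 0 \right)} = \left(6 + 1\right) \left(-3 + 4 \cdot 0\right) = 7 \left(-3 + 0\right) = 7 \left(-3\right) = -21$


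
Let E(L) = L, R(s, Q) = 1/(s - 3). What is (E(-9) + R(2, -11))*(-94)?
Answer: 940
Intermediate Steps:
R(s, Q) = 1/(-3 + s)
(E(-9) + R(2, -11))*(-94) = (-9 + 1/(-3 + 2))*(-94) = (-9 + 1/(-1))*(-94) = (-9 - 1)*(-94) = -10*(-94) = 940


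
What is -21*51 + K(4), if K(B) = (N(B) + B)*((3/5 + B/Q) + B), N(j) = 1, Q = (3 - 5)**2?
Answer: -1043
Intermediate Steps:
Q = 4 (Q = (-2)**2 = 4)
K(B) = (1 + B)*(3/5 + 5*B/4) (K(B) = (1 + B)*((3/5 + B/4) + B) = (1 + B)*(3/5 + 5*B/4))
-21*51 + K(4) = -21*51 + (3/5 + (5/4)*4**2 + (37/20)*4) = -1071 + (3/5 + (5/4)*16 + 37/5) = -1071 + (3/5 + 20 + 37/5) = -1071 + 28 = -1043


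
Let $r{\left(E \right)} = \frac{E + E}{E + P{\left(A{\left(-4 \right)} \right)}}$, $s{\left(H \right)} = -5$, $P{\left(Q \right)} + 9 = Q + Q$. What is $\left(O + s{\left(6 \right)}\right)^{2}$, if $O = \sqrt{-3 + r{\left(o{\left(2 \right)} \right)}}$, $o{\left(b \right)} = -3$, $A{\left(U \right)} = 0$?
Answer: $\frac{\left(10 - i \sqrt{10}\right)^{2}}{4} \approx 22.5 - 15.811 i$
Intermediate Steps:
$P{\left(Q \right)} = -9 + 2 Q$ ($P{\left(Q \right)} = -9 + \left(Q + Q\right) = -9 + 2 Q$)
$r{\left(E \right)} = \frac{2 E}{-9 + E}$ ($r{\left(E \right)} = \frac{E + E}{E + \left(-9 + 2 \cdot 0\right)} = \frac{2 E}{E + \left(-9 + 0\right)} = \frac{2 E}{E - 9} = \frac{2 E}{-9 + E}$)
$O = \frac{i \sqrt{10}}{2}$ ($O = \sqrt{-3 + 2 \left(-3\right) \frac{1}{-9 - 3}} = \sqrt{-3 + 2 \left(-3\right) \frac{1}{-12}} = \sqrt{-3 + 2 \left(-3\right) \left(- \frac{1}{12}\right)} = \sqrt{-3 + \frac{1}{2}} = \sqrt{- \frac{5}{2}} = \frac{i \sqrt{10}}{2} \approx 1.5811 i$)
$\left(O + s{\left(6 \right)}\right)^{2} = \left(\frac{i \sqrt{10}}{2} - 5\right)^{2} = \left(-5 + \frac{i \sqrt{10}}{2}\right)^{2}$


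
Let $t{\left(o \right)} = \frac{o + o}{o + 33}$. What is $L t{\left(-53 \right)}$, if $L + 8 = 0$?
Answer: $- \frac{212}{5} \approx -42.4$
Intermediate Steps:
$t{\left(o \right)} = \frac{2 o}{33 + o}$
$L = -8$ ($L = -8 + 0 = -8$)
$L t{\left(-53 \right)} = - 8 \cdot 2 \left(-53\right) \frac{1}{33 - 53} = - 8 \cdot 2 \left(-53\right) \frac{1}{-20} = - 8 \cdot 2 \left(-53\right) \left(- \frac{1}{20}\right) = \left(-8\right) \frac{53}{10} = - \frac{212}{5}$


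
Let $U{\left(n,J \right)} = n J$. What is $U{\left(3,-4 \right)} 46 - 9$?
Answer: $-561$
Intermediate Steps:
$U{\left(n,J \right)} = J n$
$U{\left(3,-4 \right)} 46 - 9 = \left(-4\right) 3 \cdot 46 - 9 = \left(-12\right) 46 - 9 = -552 - 9 = -561$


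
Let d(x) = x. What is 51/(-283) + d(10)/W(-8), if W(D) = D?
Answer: -1619/1132 ≈ -1.4302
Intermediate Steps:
51/(-283) + d(10)/W(-8) = 51/(-283) + 10/(-8) = 51*(-1/283) + 10*(-1/8) = -51/283 - 5/4 = -1619/1132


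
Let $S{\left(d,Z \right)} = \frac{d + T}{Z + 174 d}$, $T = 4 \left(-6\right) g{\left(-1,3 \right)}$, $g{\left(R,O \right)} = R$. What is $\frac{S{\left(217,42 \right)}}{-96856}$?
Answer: $- \frac{241}{3661156800} \approx -6.5826 \cdot 10^{-8}$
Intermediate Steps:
$T = 24$ ($T = 4 \left(-6\right) \left(-1\right) = \left(-24\right) \left(-1\right) = 24$)
$S{\left(d,Z \right)} = \frac{24 + d}{Z + 174 d}$ ($S{\left(d,Z \right)} = \frac{d + 24}{Z + 174 d} = \frac{24 + d}{Z + 174 d}$)
$\frac{S{\left(217,42 \right)}}{-96856} = \frac{\frac{1}{42 + 174 \cdot 217} \left(24 + 217\right)}{-96856} = \frac{1}{42 + 37758} \cdot 241 \left(- \frac{1}{96856}\right) = \frac{1}{37800} \cdot 241 \left(- \frac{1}{96856}\right) = \frac{241}{37800} \left(- \frac{1}{96856}\right) = - \frac{241}{3661156800}$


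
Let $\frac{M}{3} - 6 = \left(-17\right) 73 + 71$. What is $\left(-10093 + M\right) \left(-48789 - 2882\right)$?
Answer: $701950535$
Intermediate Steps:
$M = -3492$ ($M = 18 + 3 \left(\left(-17\right) 73 + 71\right) = 18 + 3 \left(-1241 + 71\right) = 18 + 3 \left(-1170\right) = 18 - 3510 = -3492$)
$\left(-10093 + M\right) \left(-48789 - 2882\right) = \left(-10093 - 3492\right) \left(-48789 - 2882\right) = \left(-13585\right) \left(-51671\right) = 701950535$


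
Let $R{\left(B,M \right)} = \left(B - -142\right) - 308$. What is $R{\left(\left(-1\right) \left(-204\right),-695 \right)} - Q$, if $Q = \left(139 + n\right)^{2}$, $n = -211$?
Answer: $-5146$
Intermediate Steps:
$Q = 5184$ ($Q = \left(139 - 211\right)^{2} = \left(-72\right)^{2} = 5184$)
$R{\left(B,M \right)} = -166 + B$ ($R{\left(B,M \right)} = \left(B + 142\right) - 308 = \left(142 + B\right) - 308 = -166 + B$)
$R{\left(\left(-1\right) \left(-204\right),-695 \right)} - Q = \left(-166 - -204\right) - 5184 = \left(-166 + 204\right) - 5184 = 38 - 5184 = -5146$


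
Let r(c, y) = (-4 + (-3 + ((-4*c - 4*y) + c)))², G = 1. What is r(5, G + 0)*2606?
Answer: 1761656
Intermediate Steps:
r(c, y) = (-7 - 4*y - 3*c)² (r(c, y) = (-4 + (-3 + (-4*y - 3*c)))² = (-4 + (-3 - 4*y - 3*c))² = (-7 - 4*y - 3*c)²)
r(5, G + 0)*2606 = (7 + 3*5 + 4*(1 + 0))²*2606 = (7 + 15 + 4*1)²*2606 = (7 + 15 + 4)²*2606 = 26²*2606 = 676*2606 = 1761656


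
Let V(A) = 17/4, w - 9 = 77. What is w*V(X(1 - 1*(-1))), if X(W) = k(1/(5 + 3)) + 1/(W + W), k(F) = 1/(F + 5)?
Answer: 731/2 ≈ 365.50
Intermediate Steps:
k(F) = 1/(5 + F)
w = 86 (w = 9 + 77 = 86)
X(W) = 8/41 + 1/(2*W) (X(W) = 1/(5 + 1/(5 + 3)) + 1/(W + W) = 1/(5 + 1/8) + 1/(2*W) = 1/(5 + ⅛) + 1/(2*W) = 1/(41/8) + 1/(2*W) = 8/41 + 1/(2*W))
V(A) = 17/4 (V(A) = 17*(¼) = 17/4)
w*V(X(1 - 1*(-1))) = 86*(17/4) = 731/2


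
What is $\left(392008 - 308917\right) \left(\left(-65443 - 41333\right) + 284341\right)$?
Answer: $14754053415$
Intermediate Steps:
$\left(392008 - 308917\right) \left(\left(-65443 - 41333\right) + 284341\right) = 83091 \left(\left(-65443 - 41333\right) + 284341\right) = 83091 \left(-106776 + 284341\right) = 83091 \cdot 177565 = 14754053415$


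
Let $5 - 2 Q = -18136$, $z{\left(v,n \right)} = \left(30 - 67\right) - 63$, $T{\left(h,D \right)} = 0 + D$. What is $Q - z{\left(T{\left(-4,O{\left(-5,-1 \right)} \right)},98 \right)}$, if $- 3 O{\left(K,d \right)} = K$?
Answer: $\frac{18341}{2} \approx 9170.5$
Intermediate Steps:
$O{\left(K,d \right)} = - \frac{K}{3}$
$T{\left(h,D \right)} = D$
$z{\left(v,n \right)} = -100$ ($z{\left(v,n \right)} = -37 - 63 = -100$)
$Q = \frac{18141}{2}$ ($Q = \frac{5}{2} - -9068 = \frac{5}{2} + 9068 = \frac{18141}{2} \approx 9070.5$)
$Q - z{\left(T{\left(-4,O{\left(-5,-1 \right)} \right)},98 \right)} = \frac{18141}{2} - -100 = \frac{18141}{2} + 100 = \frac{18341}{2}$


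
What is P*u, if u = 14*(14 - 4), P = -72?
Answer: -10080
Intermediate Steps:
u = 140 (u = 14*10 = 140)
P*u = -72*140 = -10080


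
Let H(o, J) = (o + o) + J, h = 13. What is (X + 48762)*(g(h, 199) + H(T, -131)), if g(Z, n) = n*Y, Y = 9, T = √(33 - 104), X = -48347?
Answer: 688900 + 830*I*√71 ≈ 6.889e+5 + 6993.7*I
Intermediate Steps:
T = I*√71 (T = √(-71) = I*√71 ≈ 8.4261*I)
g(Z, n) = 9*n (g(Z, n) = n*9 = 9*n)
H(o, J) = J + 2*o (H(o, J) = 2*o + J = J + 2*o)
(X + 48762)*(g(h, 199) + H(T, -131)) = (-48347 + 48762)*(9*199 + (-131 + 2*(I*√71))) = 415*(1791 + (-131 + 2*I*√71)) = 415*(1660 + 2*I*√71) = 688900 + 830*I*√71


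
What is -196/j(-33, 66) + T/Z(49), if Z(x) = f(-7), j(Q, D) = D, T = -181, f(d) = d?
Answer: 5287/231 ≈ 22.887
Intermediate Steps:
Z(x) = -7
-196/j(-33, 66) + T/Z(49) = -196/66 - 181/(-7) = -196*1/66 - 181*(-⅐) = -98/33 + 181/7 = 5287/231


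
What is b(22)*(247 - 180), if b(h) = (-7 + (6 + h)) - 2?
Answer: 1273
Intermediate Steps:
b(h) = -3 + h (b(h) = (-1 + h) - 2 = -3 + h)
b(22)*(247 - 180) = (-3 + 22)*(247 - 180) = 19*67 = 1273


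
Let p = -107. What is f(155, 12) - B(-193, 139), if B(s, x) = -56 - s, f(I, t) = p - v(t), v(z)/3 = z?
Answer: -280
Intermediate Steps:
v(z) = 3*z
f(I, t) = -107 - 3*t
f(155, 12) - B(-193, 139) = (-107 - 3*12) - (-56 - 1*(-193)) = (-107 - 36) - (-56 + 193) = -143 - 1*137 = -143 - 137 = -280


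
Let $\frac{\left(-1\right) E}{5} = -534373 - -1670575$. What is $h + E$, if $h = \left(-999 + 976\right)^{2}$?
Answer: $-5680481$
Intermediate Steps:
$E = -5681010$ ($E = - 5 \left(-534373 - -1670575\right) = - 5 \left(-534373 + 1670575\right) = \left(-5\right) 1136202 = -5681010$)
$h = 529$ ($h = \left(-23\right)^{2} = 529$)
$h + E = 529 - 5681010 = -5680481$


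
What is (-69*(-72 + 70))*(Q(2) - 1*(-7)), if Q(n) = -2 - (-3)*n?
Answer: 1518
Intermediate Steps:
Q(n) = -2 + 3*n
(-69*(-72 + 70))*(Q(2) - 1*(-7)) = (-69*(-72 + 70))*((-2 + 3*2) - 1*(-7)) = (-69*(-2))*((-2 + 6) + 7) = 138*(4 + 7) = 138*11 = 1518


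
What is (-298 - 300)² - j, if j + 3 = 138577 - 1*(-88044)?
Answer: 130986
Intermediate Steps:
j = 226618 (j = -3 + (138577 - 1*(-88044)) = -3 + (138577 + 88044) = -3 + 226621 = 226618)
(-298 - 300)² - j = (-298 - 300)² - 1*226618 = (-598)² - 226618 = 357604 - 226618 = 130986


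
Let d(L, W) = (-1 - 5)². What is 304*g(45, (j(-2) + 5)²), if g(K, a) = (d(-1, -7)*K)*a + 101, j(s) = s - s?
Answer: 12342704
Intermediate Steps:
j(s) = 0
d(L, W) = 36 (d(L, W) = (-6)² = 36)
g(K, a) = 101 + 36*K*a (g(K, a) = (36*K)*a + 101 = 36*K*a + 101 = 101 + 36*K*a)
304*g(45, (j(-2) + 5)²) = 304*(101 + 36*45*(0 + 5)²) = 304*(101 + 36*45*5²) = 304*(101 + 36*45*25) = 304*(101 + 40500) = 304*40601 = 12342704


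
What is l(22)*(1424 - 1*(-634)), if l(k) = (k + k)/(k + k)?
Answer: 2058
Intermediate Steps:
l(k) = 1 (l(k) = (2*k)/((2*k)) = (2*k)*(1/(2*k)) = 1)
l(22)*(1424 - 1*(-634)) = 1*(1424 - 1*(-634)) = 1*(1424 + 634) = 1*2058 = 2058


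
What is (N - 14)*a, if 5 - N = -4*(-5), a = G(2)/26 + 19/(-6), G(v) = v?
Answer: 6989/78 ≈ 89.603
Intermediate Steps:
a = -241/78 (a = 2/26 + 19/(-6) = 2*(1/26) + 19*(-⅙) = 1/13 - 19/6 = -241/78 ≈ -3.0897)
N = -15 (N = 5 - (-4)*(-5) = 5 - 1*20 = 5 - 20 = -15)
(N - 14)*a = (-15 - 14)*(-241/78) = -29*(-241/78) = 6989/78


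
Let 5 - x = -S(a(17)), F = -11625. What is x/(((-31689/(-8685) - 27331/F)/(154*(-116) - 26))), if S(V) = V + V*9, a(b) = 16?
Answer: -3311422228125/6730604 ≈ -4.9200e+5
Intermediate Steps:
S(V) = 10*V (S(V) = V + 9*V = 10*V)
x = 165 (x = 5 - (-1)*10*16 = 5 - (-1)*160 = 5 - 1*(-160) = 5 + 160 = 165)
x/(((-31689/(-8685) - 27331/F)/(154*(-116) - 26))) = 165/(((-31689/(-8685) - 27331/(-11625))/(154*(-116) - 26))) = 165/(((-31689*(-1/8685) - 27331*(-1/11625))/(-17864 - 26))) = 165/(((3521/965 + 27331/11625)/(-17890))) = 165/(((13461208/2243625)*(-1/17890))) = 165/(-6730604/20069225625) = 165*(-20069225625/6730604) = -3311422228125/6730604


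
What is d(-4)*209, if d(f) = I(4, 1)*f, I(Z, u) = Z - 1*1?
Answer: -2508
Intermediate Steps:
I(Z, u) = -1 + Z (I(Z, u) = Z - 1 = -1 + Z)
d(f) = 3*f (d(f) = (-1 + 4)*f = 3*f)
d(-4)*209 = (3*(-4))*209 = -12*209 = -2508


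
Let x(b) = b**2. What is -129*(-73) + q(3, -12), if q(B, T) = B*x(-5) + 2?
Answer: 9494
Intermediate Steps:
q(B, T) = 2 + 25*B (q(B, T) = B*(-5)**2 + 2 = B*25 + 2 = 25*B + 2 = 2 + 25*B)
-129*(-73) + q(3, -12) = -129*(-73) + (2 + 25*3) = 9417 + (2 + 75) = 9417 + 77 = 9494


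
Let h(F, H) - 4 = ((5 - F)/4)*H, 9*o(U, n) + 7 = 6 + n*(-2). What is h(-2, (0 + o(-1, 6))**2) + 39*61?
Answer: 773275/324 ≈ 2386.7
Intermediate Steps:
o(U, n) = -1/9 - 2*n/9 (o(U, n) = -7/9 + (6 + n*(-2))/9 = -7/9 + (6 - 2*n)/9 = -7/9 + (2/3 - 2*n/9) = -1/9 - 2*n/9)
h(F, H) = 4 + H*(5/4 - F/4) (h(F, H) = 4 + ((5 - F)/4)*H = 4 + ((5 - F)*(1/4))*H = 4 + (5/4 - F/4)*H = 4 + H*(5/4 - F/4))
h(-2, (0 + o(-1, 6))**2) + 39*61 = (4 + 5*(0 + (-1/9 - 2/9*6))**2/4 - 1/4*(-2)*(0 + (-1/9 - 2/9*6))**2) + 39*61 = (4 + 5*(0 + (-1/9 - 4/3))**2/4 - 1/4*(-2)*(0 + (-1/9 - 4/3))**2) + 2379 = (4 + 5*(0 - 13/9)**2/4 - 1/4*(-2)*(0 - 13/9)**2) + 2379 = (4 + 5*(-13/9)**2/4 - 1/4*(-2)*(-13/9)**2) + 2379 = (4 + (5/4)*(169/81) - 1/4*(-2)*169/81) + 2379 = (4 + 845/324 + 169/162) + 2379 = 2479/324 + 2379 = 773275/324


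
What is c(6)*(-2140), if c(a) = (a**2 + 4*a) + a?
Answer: -141240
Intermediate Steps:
c(a) = a**2 + 5*a
c(6)*(-2140) = (6*(5 + 6))*(-2140) = (6*11)*(-2140) = 66*(-2140) = -141240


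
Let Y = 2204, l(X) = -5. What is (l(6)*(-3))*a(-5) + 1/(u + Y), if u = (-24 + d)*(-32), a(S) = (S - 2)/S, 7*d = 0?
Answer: 62413/2972 ≈ 21.000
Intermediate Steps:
d = 0 (d = (1/7)*0 = 0)
a(S) = (-2 + S)/S
u = 768 (u = (-24 + 0)*(-32) = -24*(-32) = 768)
(l(6)*(-3))*a(-5) + 1/(u + Y) = (-5*(-3))*((-2 - 5)/(-5)) + 1/(768 + 2204) = 15*(-1/5*(-7)) + 1/2972 = 15*(7/5) + 1/2972 = 21 + 1/2972 = 62413/2972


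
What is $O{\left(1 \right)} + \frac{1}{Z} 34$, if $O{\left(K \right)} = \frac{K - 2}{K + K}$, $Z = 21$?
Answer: $\frac{47}{42} \approx 1.119$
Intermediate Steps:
$O{\left(K \right)} = \frac{-2 + K}{2 K}$
$O{\left(1 \right)} + \frac{1}{Z} 34 = \frac{-2 + 1}{2 \cdot 1} + \frac{1}{21} \cdot 34 = \frac{1}{2} \cdot 1 \left(-1\right) + \frac{1}{21} \cdot 34 = - \frac{1}{2} + \frac{34}{21} = \frac{47}{42}$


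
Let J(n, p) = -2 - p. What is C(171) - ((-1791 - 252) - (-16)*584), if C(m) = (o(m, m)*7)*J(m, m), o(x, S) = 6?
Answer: -14567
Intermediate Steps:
C(m) = -84 - 42*m (C(m) = (6*7)*(-2 - m) = 42*(-2 - m) = -84 - 42*m)
C(171) - ((-1791 - 252) - (-16)*584) = (-84 - 42*171) - ((-1791 - 252) - (-16)*584) = (-84 - 7182) - (-2043 - 1*(-9344)) = -7266 - (-2043 + 9344) = -7266 - 1*7301 = -7266 - 7301 = -14567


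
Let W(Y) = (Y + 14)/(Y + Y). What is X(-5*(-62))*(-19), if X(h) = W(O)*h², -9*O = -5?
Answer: -23919290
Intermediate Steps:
O = 5/9 (O = -⅑*(-5) = 5/9 ≈ 0.55556)
W(Y) = (14 + Y)/(2*Y) (W(Y) = (14 + Y)/((2*Y)) = (14 + Y)*(1/(2*Y)) = (14 + Y)/(2*Y))
X(h) = 131*h²/10 (X(h) = ((14 + 5/9)/(2*(5/9)))*h² = ((½)*(9/5)*(131/9))*h² = 131*h²/10)
X(-5*(-62))*(-19) = (131*(-5*(-62))²/10)*(-19) = ((131/10)*310²)*(-19) = ((131/10)*96100)*(-19) = 1258910*(-19) = -23919290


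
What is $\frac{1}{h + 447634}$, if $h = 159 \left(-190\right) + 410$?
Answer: $\frac{1}{417834} \approx 2.3933 \cdot 10^{-6}$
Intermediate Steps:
$h = -29800$ ($h = -30210 + 410 = -29800$)
$\frac{1}{h + 447634} = \frac{1}{-29800 + 447634} = \frac{1}{417834}$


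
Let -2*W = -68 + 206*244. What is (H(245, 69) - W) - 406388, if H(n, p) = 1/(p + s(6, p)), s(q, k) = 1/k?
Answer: -1815702911/4762 ≈ -3.8129e+5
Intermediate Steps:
H(n, p) = 1/(p + 1/p)
W = -25098 (W = -(-68 + 206*244)/2 = -(-68 + 50264)/2 = -1/2*50196 = -25098)
(H(245, 69) - W) - 406388 = (69/(1 + 69**2) - 1*(-25098)) - 406388 = (69/(1 + 4761) + 25098) - 406388 = (69/4762 + 25098) - 406388 = 119516745/4762 - 406388 = -1815702911/4762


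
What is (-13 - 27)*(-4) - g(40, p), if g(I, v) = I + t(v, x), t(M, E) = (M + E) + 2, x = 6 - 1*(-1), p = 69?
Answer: 42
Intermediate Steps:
x = 7 (x = 6 + 1 = 7)
t(M, E) = 2 + E + M (t(M, E) = (E + M) + 2 = 2 + E + M)
g(I, v) = 9 + I + v (g(I, v) = I + (2 + 7 + v) = I + (9 + v) = 9 + I + v)
(-13 - 27)*(-4) - g(40, p) = (-13 - 27)*(-4) - (9 + 40 + 69) = -40*(-4) - 1*118 = 160 - 118 = 42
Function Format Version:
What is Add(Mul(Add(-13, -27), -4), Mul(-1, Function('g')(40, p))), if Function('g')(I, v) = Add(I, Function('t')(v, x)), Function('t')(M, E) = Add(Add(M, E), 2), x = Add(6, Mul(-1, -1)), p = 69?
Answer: 42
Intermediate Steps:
x = 7 (x = Add(6, 1) = 7)
Function('t')(M, E) = Add(2, E, M) (Function('t')(M, E) = Add(Add(E, M), 2) = Add(2, E, M))
Function('g')(I, v) = Add(9, I, v) (Function('g')(I, v) = Add(I, Add(2, 7, v)) = Add(I, Add(9, v)) = Add(9, I, v))
Add(Mul(Add(-13, -27), -4), Mul(-1, Function('g')(40, p))) = Add(Mul(Add(-13, -27), -4), Mul(-1, Add(9, 40, 69))) = Add(Mul(-40, -4), Mul(-1, 118)) = Add(160, -118) = 42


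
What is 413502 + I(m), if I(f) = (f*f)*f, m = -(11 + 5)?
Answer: 409406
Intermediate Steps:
m = -16 (m = -1*16 = -16)
I(f) = f³ (I(f) = f²*f = f³)
413502 + I(m) = 413502 + (-16)³ = 413502 - 4096 = 409406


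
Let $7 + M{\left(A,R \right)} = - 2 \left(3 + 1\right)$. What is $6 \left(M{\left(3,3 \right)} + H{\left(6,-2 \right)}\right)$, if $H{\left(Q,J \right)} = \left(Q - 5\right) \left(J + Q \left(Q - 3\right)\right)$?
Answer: $6$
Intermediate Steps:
$M{\left(A,R \right)} = -15$ ($M{\left(A,R \right)} = -7 - 2 \left(3 + 1\right) = -7 - 8 = -15$)
$H{\left(Q,J \right)} = \left(-5 + Q\right) \left(J + Q \left(-3 + Q\right)\right)$
$6 \left(M{\left(3,3 \right)} + H{\left(6,-2 \right)}\right) = 6 \left(-15 - \left(-88 - 216 + 288\right)\right) = 6 \left(-15 + \left(216 - 288 + 10 + 90 - 12\right)\right) = 6 \left(-15 + 16\right) = 6 \cdot 1 = 6$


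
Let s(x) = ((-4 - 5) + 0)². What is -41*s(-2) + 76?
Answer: -3245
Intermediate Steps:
s(x) = 81 (s(x) = (-9 + 0)² = (-9)² = 81)
-41*s(-2) + 76 = -41*81 + 76 = -3321 + 76 = -3245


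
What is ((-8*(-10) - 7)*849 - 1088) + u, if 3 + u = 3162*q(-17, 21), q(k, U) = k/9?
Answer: 164740/3 ≈ 54913.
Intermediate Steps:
q(k, U) = k/9 (q(k, U) = k*(⅑) = k/9)
u = -17927/3 (u = -3 + 3162*((⅑)*(-17)) = -3 + 3162*(-17/9) = -3 - 17918/3 = -17927/3 ≈ -5975.7)
((-8*(-10) - 7)*849 - 1088) + u = ((-8*(-10) - 7)*849 - 1088) - 17927/3 = ((80 - 7)*849 - 1088) - 17927/3 = (73*849 - 1088) - 17927/3 = (61977 - 1088) - 17927/3 = 60889 - 17927/3 = 164740/3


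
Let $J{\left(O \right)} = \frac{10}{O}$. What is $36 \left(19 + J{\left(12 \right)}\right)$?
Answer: $714$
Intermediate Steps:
$36 \left(19 + J{\left(12 \right)}\right) = 36 \left(19 + \frac{10}{12}\right) = 36 \left(19 + 10 \cdot \frac{1}{12}\right) = 36 \left(19 + \frac{5}{6}\right) = 36 \cdot \frac{119}{6} = 714$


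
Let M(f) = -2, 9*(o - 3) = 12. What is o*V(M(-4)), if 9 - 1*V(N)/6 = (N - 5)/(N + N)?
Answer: 377/2 ≈ 188.50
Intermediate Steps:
o = 13/3 (o = 3 + (⅑)*12 = 3 + 4/3 = 13/3 ≈ 4.3333)
V(N) = 54 - 3*(-5 + N)/N (V(N) = 54 - 6*(N - 5)/(N + N) = 54 - 6*(-5 + N)/(2*N) = 54 - 6*(-5 + N)*1/(2*N) = 54 - 3*(-5 + N)/N)
o*V(M(-4)) = 13*(51 + 15/(-2))/3 = 13*(51 + 15*(-½))/3 = 13*(51 - 15/2)/3 = (13/3)*(87/2) = 377/2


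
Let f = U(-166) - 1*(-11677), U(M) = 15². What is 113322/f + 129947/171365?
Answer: 953002442/92708465 ≈ 10.280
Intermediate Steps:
U(M) = 225
f = 11902 (f = 225 - 1*(-11677) = 225 + 11677 = 11902)
113322/f + 129947/171365 = 113322/11902 + 129947/171365 = 113322*(1/11902) + 129947*(1/171365) = 5151/541 + 129947/171365 = 953002442/92708465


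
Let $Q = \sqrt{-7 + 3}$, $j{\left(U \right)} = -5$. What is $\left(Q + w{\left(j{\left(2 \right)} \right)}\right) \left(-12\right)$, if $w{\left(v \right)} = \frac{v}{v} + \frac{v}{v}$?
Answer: $-24 - 24 i \approx -24.0 - 24.0 i$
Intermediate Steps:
$w{\left(v \right)} = 2$ ($w{\left(v \right)} = 1 + 1 = 2$)
$Q = 2 i$ ($Q = \sqrt{-4} = 2 i \approx 2.0 i$)
$\left(Q + w{\left(j{\left(2 \right)} \right)}\right) \left(-12\right) = \left(2 i + 2\right) \left(-12\right) = \left(2 + 2 i\right) \left(-12\right) = -24 - 24 i$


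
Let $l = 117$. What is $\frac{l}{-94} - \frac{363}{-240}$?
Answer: $\frac{1007}{3760} \approx 0.26782$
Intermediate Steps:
$\frac{l}{-94} - \frac{363}{-240} = \frac{117}{-94} - \frac{363}{-240} = 117 \left(- \frac{1}{94}\right) - - \frac{121}{80} = - \frac{117}{94} + \frac{121}{80} = \frac{1007}{3760}$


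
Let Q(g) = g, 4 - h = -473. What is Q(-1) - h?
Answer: -478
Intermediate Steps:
h = 477 (h = 4 - 1*(-473) = 4 + 473 = 477)
Q(-1) - h = -1 - 1*477 = -1 - 477 = -478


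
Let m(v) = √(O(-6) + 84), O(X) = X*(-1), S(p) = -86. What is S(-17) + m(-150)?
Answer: -86 + 3*√10 ≈ -76.513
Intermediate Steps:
O(X) = -X
m(v) = 3*√10 (m(v) = √(-1*(-6) + 84) = √(6 + 84) = √90 = 3*√10)
S(-17) + m(-150) = -86 + 3*√10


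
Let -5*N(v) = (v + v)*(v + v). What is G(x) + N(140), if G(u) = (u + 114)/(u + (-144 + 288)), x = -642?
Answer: -1301352/83 ≈ -15679.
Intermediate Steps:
N(v) = -4*v**2/5 (N(v) = -(v + v)*(v + v)/5 = -2*v*2*v/5 = -4*v**2/5)
G(u) = (114 + u)/(144 + u) (G(u) = (114 + u)/(u + 144) = (114 + u)/(144 + u))
G(x) + N(140) = (114 - 642)/(144 - 642) - 4/5*140**2 = -528/(-498) - 4/5*19600 = -1/498*(-528) - 15680 = 88/83 - 15680 = -1301352/83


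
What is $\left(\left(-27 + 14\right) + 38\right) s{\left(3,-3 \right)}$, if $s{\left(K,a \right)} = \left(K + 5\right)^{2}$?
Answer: $1600$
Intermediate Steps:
$s{\left(K,a \right)} = \left(5 + K\right)^{2}$
$\left(\left(-27 + 14\right) + 38\right) s{\left(3,-3 \right)} = \left(\left(-27 + 14\right) + 38\right) \left(5 + 3\right)^{2} = \left(-13 + 38\right) 8^{2} = 25 \cdot 64 = 1600$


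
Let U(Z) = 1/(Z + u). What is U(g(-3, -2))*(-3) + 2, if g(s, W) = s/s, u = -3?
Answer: 7/2 ≈ 3.5000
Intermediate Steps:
g(s, W) = 1
U(Z) = 1/(-3 + Z) (U(Z) = 1/(Z - 3) = 1/(-3 + Z))
U(g(-3, -2))*(-3) + 2 = -3/(-3 + 1) + 2 = -3/(-2) + 2 = -1/2*(-3) + 2 = 3/2 + 2 = 7/2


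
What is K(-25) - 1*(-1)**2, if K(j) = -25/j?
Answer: 0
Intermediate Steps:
K(-25) - 1*(-1)**2 = -25/(-25) - 1*(-1)**2 = -25*(-1/25) - 1*1 = 1 - 1 = 0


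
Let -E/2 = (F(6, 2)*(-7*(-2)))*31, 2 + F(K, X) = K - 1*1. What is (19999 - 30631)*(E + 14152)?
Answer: -122778336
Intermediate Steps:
F(K, X) = -3 + K (F(K, X) = -2 + (K - 1*1) = -2 + (K - 1) = -2 + (-1 + K) = -3 + K)
E = -2604 (E = -2*(-3 + 6)*(-7*(-2))*31 = -2*3*14*31 = -84*31 = -2*1302 = -2604)
(19999 - 30631)*(E + 14152) = (19999 - 30631)*(-2604 + 14152) = -10632*11548 = -122778336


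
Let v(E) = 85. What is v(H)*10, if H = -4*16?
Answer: 850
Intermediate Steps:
H = -64
v(H)*10 = 85*10 = 850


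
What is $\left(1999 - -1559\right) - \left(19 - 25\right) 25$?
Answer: $3708$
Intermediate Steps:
$\left(1999 - -1559\right) - \left(19 - 25\right) 25 = \left(1999 + 1559\right) - \left(-6\right) 25 = 3558 - -150 = 3558 + 150 = 3708$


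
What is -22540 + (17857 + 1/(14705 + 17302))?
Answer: -149888780/32007 ≈ -4683.0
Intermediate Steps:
-22540 + (17857 + 1/(14705 + 17302)) = -22540 + (17857 + 1/32007) = -22540 + 571549000/32007 = -149888780/32007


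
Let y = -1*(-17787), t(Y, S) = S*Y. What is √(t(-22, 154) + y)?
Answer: 11*√119 ≈ 120.00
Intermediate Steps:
y = 17787
√(t(-22, 154) + y) = √(154*(-22) + 17787) = √(-3388 + 17787) = √14399 = 11*√119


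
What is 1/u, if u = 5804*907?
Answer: 1/5264228 ≈ 1.8996e-7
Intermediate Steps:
u = 5264228
1/u = 1/5264228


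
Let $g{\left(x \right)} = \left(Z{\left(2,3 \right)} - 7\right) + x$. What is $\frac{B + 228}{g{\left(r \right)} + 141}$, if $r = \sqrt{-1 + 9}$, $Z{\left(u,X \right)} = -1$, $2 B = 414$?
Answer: $\frac{57855}{17681} - \frac{870 \sqrt{2}}{17681} \approx 3.2026$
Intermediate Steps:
$B = 207$ ($B = \frac{1}{2} \cdot 414 = 207$)
$r = 2 \sqrt{2}$ ($r = \sqrt{8} = 2 \sqrt{2} \approx 2.8284$)
$g{\left(x \right)} = -8 + x$ ($g{\left(x \right)} = \left(-1 - 7\right) + x = -8 + x$)
$\frac{B + 228}{g{\left(r \right)} + 141} = \frac{207 + 228}{\left(-8 + 2 \sqrt{2}\right) + 141} = \frac{435}{133 + 2 \sqrt{2}}$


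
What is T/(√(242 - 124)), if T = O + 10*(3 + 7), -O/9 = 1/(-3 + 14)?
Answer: 1091*√118/1298 ≈ 9.1304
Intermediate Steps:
O = -9/11 (O = -9/(-3 + 14) = -9/11 ≈ -0.81818)
T = 1091/11 (T = -9/11 + 10*(3 + 7) = -9/11 + 10*10 = -9/11 + 100 = 1091/11 ≈ 99.182)
T/(√(242 - 124)) = 1091/(11*(√(242 - 124))) = 1091/(11*(√118)) = 1091*(√118/118)/11 = 1091*√118/1298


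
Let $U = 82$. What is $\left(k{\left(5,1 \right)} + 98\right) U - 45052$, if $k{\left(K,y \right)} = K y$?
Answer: $-36606$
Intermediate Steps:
$\left(k{\left(5,1 \right)} + 98\right) U - 45052 = \left(5 \cdot 1 + 98\right) 82 - 45052 = \left(5 + 98\right) 82 - 45052 = 103 \cdot 82 - 45052 = 8446 - 45052 = -36606$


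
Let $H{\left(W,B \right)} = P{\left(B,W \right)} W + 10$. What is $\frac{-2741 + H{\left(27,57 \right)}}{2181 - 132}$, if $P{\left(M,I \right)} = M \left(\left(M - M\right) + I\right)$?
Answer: $\frac{38822}{2049} \approx 18.947$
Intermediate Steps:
$P{\left(M,I \right)} = I M$ ($P{\left(M,I \right)} = M \left(0 + I\right) = M I = I M$)
$H{\left(W,B \right)} = 10 + B W^{2}$ ($H{\left(W,B \right)} = W B W + 10 = B W W + 10 = B W^{2} + 10 = 10 + B W^{2}$)
$\frac{-2741 + H{\left(27,57 \right)}}{2181 - 132} = \frac{-2741 + \left(10 + 57 \cdot 27^{2}\right)}{2181 - 132} = \frac{-2741 + \left(10 + 57 \cdot 729\right)}{2049} = \left(-2741 + \left(10 + 41553\right)\right) \frac{1}{2049} = \left(-2741 + 41563\right) \frac{1}{2049} = 38822 \cdot \frac{1}{2049} = \frac{38822}{2049}$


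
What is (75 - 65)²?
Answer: 100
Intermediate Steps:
(75 - 65)² = 10² = 100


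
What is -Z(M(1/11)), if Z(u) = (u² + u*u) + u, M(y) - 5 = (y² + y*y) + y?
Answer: -838626/14641 ≈ -57.279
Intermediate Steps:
M(y) = 5 + y + 2*y² (M(y) = 5 + ((y² + y*y) + y) = 5 + ((y² + y²) + y) = 5 + (2*y² + y) = 5 + (y + 2*y²) = 5 + y + 2*y²)
Z(u) = u + 2*u² (Z(u) = (u² + u²) + u = 2*u² + u = u + 2*u²)
-Z(M(1/11)) = -(5 + 1/11 + 2*(1/11)²)*(1 + 2*(5 + 1/11 + 2*(1/11)²)) = -(5 + 1/11 + 2*(1/121))*(1 + 2*(5 + 1/11 + 2*(1/121))) = -(5 + 1/11 + 2/121)*(1 + 2*(5 + 1/11 + 2/121)) = -618*(1 + 2*(618/121))/121 = -618*(1 + 1236/121)/121 = -618*1357/(121*121) = -1*838626/14641 = -838626/14641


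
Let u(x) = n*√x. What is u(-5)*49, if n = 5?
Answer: 245*I*√5 ≈ 547.84*I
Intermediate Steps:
u(x) = 5*√x
u(-5)*49 = (5*√(-5))*49 = (5*(I*√5))*49 = (5*I*√5)*49 = 245*I*√5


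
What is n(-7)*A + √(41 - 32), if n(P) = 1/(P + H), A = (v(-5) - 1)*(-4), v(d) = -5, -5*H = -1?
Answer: -9/17 ≈ -0.52941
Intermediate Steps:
H = ⅕ (H = -⅕*(-1) = ⅕ ≈ 0.20000)
A = 24 (A = (-5 - 1)*(-4) = -6*(-4) = 24)
n(P) = 1/(⅕ + P) (n(P) = 1/(P + ⅕) = 1/(⅕ + P))
n(-7)*A + √(41 - 32) = (5/(1 + 5*(-7)))*24 + √(41 - 32) = (5/(1 - 35))*24 + √9 = (5/(-34))*24 + 3 = (5*(-1/34))*24 + 3 = -5/34*24 + 3 = -60/17 + 3 = -9/17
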